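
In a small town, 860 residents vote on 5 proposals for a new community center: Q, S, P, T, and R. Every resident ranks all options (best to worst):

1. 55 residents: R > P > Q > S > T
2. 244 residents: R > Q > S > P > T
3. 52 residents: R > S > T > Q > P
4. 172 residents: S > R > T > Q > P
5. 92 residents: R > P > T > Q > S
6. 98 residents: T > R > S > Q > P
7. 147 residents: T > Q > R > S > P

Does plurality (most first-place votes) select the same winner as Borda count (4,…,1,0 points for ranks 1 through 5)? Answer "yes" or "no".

Plurality — first-place votes: Q 0, S 172, P 0, T 245, R 443. Winner: R.
Borda — scores: Q 1697, S 1730, P 685, T 1612, R 2876. Winner: R.
The two methods agree.

yes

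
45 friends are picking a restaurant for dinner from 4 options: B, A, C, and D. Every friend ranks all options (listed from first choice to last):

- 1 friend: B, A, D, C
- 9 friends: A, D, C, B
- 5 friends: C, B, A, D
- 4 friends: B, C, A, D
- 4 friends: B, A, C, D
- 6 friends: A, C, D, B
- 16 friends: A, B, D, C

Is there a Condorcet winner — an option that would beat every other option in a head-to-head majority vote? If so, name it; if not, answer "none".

A

A vs B: 31–14 for A.
A vs C: 36–9 for A.
A vs D: 45–0 for A.
A beats every other option head-to-head.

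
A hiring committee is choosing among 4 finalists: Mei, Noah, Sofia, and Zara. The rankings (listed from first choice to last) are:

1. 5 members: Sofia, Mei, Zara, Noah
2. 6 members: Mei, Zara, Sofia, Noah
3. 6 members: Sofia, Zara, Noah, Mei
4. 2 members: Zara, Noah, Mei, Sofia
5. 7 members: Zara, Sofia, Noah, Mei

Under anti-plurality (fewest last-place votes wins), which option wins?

Last-place votes: Mei 13, Noah 11, Sofia 2, Zara 0.
Zara is ranked last by the fewest voters, so Zara wins.

Zara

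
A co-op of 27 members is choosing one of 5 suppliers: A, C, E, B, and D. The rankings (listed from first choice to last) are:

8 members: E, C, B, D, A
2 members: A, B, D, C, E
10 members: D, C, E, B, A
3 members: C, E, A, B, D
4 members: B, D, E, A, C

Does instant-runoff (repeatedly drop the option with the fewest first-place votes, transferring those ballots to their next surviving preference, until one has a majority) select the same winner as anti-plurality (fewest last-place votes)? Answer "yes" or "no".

Instant-runoff — R1 A 2, C 3, E 8, B 4, D 10 (A out); R2 C 3, E 8, B 6, D 10 (C out); R3 E 11, B 6, D 10 (B out); R4 E 11, D 16 (D winner). Winner: D.
Anti-plurality — last-place votes: A 18, C 4, E 2, B 0, D 3. Winner: B.
The two methods disagree.

no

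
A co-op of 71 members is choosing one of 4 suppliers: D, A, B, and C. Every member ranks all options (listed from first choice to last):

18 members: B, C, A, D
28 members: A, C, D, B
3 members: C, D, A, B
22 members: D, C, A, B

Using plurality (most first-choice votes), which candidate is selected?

A

First-place votes: D 22, A 28, B 18, C 3.
A has the most first-place votes.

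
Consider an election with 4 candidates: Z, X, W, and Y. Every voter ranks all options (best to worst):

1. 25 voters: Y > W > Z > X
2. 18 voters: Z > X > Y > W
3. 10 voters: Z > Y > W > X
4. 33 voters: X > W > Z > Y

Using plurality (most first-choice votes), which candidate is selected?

First-place votes: Z 28, X 33, W 0, Y 25.
X has the most first-place votes.

X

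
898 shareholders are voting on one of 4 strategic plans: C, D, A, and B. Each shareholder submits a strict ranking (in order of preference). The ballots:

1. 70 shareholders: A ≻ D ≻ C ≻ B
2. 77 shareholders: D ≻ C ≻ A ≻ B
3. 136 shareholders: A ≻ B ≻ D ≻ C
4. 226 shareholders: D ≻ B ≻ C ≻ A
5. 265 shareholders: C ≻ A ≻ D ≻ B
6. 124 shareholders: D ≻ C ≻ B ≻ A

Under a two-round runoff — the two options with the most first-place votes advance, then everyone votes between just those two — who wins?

Round 1 first-place votes: C 265, D 427, A 206, B 0.
D and C advance.
Runoff: D is preferred to C by 633 voters; C by 265.
D wins the runoff.

D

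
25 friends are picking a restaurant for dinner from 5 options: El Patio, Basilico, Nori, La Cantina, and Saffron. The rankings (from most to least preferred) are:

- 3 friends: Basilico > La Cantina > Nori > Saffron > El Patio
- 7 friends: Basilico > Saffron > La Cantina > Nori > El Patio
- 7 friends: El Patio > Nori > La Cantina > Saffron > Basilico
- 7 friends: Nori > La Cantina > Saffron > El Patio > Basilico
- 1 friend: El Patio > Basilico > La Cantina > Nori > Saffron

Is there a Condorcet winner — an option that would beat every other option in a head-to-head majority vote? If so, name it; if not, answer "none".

Nori

Nori vs El Patio: 17–8 for Nori.
Nori vs Basilico: 14–11 for Nori.
Nori vs La Cantina: 14–11 for Nori.
Nori vs Saffron: 18–7 for Nori.
Nori beats every other option head-to-head.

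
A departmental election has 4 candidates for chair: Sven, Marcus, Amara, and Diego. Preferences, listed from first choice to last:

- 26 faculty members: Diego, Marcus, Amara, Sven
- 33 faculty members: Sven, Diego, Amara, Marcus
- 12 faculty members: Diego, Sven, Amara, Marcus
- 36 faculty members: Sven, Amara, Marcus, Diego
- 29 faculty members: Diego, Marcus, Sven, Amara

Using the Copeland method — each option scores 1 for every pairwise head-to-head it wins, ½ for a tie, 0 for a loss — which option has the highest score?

Sven

Sven: beats Marcus, Amara, and Diego → score 3.
Marcus: loses to Sven, Amara, and Diego → score 0.
Amara: beats Marcus; loses to Sven and Diego → score 1.
Diego: beats Marcus and Amara; loses to Sven → score 2.
Sven has the best pairwise record.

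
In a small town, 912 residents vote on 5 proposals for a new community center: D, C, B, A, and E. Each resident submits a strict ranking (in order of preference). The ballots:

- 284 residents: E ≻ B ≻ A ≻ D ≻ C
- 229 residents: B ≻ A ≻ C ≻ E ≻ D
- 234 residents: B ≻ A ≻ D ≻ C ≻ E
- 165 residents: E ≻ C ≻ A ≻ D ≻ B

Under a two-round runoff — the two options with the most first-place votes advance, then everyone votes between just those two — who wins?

Round 1 first-place votes: D 0, C 0, B 463, A 0, E 449.
B and E advance.
Runoff: B is preferred to E by 463 voters; E by 449.
B wins the runoff.

B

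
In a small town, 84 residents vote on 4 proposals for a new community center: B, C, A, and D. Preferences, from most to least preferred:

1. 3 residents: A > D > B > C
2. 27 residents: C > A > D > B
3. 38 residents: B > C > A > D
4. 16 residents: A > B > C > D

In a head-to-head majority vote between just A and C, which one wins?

C

Voters preferring A to C: 19; preferring C to A: 65.
C wins the head-to-head.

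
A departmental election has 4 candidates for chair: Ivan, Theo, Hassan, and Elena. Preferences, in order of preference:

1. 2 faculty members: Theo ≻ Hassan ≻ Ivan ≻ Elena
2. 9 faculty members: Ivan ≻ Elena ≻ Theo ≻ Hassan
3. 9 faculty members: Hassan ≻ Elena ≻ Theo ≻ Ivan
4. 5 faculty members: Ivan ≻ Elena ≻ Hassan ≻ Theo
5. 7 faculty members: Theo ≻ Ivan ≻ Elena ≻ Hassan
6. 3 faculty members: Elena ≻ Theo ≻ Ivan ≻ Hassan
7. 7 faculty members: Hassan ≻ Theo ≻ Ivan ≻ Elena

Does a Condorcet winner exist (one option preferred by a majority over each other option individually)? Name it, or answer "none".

none

Checking pairwise contests:
Theo beats Ivan 28–14.
Elena beats Theo 26–16.
Ivan beats Hassan 24–18.
Ivan beats Elena 30–12.
Every option loses at least one head-to-head, so there is no Condorcet winner.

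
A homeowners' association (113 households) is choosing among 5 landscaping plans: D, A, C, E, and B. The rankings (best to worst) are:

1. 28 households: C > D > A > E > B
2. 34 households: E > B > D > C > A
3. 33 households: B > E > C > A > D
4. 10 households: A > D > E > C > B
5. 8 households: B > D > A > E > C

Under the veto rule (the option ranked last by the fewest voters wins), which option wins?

E

Last-place votes: D 33, A 34, C 8, E 0, B 38.
E is ranked last by the fewest voters, so E wins.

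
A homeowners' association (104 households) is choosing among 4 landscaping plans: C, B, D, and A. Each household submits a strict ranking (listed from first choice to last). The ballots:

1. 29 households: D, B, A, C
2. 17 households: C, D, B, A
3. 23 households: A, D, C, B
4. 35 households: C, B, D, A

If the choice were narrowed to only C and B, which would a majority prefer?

C

Voters preferring C to B: 75; preferring B to C: 29.
C wins the head-to-head.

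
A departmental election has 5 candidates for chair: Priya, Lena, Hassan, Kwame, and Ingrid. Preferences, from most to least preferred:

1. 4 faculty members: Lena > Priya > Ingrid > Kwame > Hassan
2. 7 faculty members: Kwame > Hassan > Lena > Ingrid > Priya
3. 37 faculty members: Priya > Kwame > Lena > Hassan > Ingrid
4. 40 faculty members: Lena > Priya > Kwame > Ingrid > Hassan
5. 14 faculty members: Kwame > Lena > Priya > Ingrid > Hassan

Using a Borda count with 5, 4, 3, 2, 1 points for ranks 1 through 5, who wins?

Priya: 4·4 + 7·1 + 37·5 + 40·4 + 14·3 = 410
Lena: 4·5 + 7·3 + 37·3 + 40·5 + 14·4 = 408
Hassan: 4·1 + 7·4 + 37·2 + 40·1 + 14·1 = 160
Kwame: 4·2 + 7·5 + 37·4 + 40·3 + 14·5 = 381
Ingrid: 4·3 + 7·2 + 37·1 + 40·2 + 14·2 = 171
Priya has the highest Borda score (410).

Priya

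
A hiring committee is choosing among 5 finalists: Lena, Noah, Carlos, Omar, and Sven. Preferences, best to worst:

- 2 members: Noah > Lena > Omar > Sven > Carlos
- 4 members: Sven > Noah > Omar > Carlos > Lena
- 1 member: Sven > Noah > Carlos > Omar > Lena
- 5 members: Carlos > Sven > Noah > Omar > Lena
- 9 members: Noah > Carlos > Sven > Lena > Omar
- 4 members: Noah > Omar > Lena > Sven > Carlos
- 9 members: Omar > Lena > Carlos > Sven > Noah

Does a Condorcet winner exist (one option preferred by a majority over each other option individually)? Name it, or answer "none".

Checking pairwise contests:
Noah beats Lena 25–9.
Sven beats Noah 19–15.
Noah beats Carlos 20–14.
Noah beats Omar 25–9.
Carlos beats Sven 23–11.
Every option loses at least one head-to-head, so there is no Condorcet winner.

none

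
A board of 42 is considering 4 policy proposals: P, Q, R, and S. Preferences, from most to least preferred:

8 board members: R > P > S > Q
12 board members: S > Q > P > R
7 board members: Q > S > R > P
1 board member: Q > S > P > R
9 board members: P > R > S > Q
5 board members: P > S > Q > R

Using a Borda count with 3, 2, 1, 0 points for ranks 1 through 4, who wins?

P: 8·2 + 12·1 + 7·0 + 1·1 + 9·3 + 5·3 = 71
Q: 8·0 + 12·2 + 7·3 + 1·3 + 9·0 + 5·1 = 53
R: 8·3 + 12·0 + 7·1 + 1·0 + 9·2 + 5·0 = 49
S: 8·1 + 12·3 + 7·2 + 1·2 + 9·1 + 5·2 = 79
S has the highest Borda score (79).

S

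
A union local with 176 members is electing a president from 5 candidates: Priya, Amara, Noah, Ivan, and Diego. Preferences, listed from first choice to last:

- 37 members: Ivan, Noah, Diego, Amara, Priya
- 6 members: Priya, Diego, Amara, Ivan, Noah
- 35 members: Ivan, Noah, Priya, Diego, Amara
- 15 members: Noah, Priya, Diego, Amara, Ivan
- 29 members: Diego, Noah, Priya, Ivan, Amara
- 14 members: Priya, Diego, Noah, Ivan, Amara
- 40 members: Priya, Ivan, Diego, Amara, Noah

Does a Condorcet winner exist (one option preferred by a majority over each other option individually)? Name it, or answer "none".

Checking pairwise contests:
Noah beats Priya 116–60.
Priya beats Amara 139–37.
Ivan beats Noah 118–58.
Priya beats Ivan 104–72.
Priya beats Diego 110–66.
Every option loses at least one head-to-head, so there is no Condorcet winner.

none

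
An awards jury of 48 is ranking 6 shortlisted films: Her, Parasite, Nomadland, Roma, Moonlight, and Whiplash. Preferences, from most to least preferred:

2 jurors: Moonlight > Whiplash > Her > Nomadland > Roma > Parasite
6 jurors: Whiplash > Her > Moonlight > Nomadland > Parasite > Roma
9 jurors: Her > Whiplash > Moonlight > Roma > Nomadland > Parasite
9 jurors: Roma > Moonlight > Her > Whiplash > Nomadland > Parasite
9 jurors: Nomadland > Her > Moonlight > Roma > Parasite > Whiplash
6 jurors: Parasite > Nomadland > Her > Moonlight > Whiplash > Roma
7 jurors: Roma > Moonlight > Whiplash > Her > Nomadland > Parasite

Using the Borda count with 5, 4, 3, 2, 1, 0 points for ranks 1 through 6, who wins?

Her

Her: 2·3 + 6·4 + 9·5 + 9·3 + 9·4 + 6·3 + 7·2 = 170
Parasite: 2·0 + 6·1 + 9·0 + 9·0 + 9·1 + 6·5 + 7·0 = 45
Nomadland: 2·2 + 6·2 + 9·1 + 9·1 + 9·5 + 6·4 + 7·1 = 110
Roma: 2·1 + 6·0 + 9·2 + 9·5 + 9·2 + 6·0 + 7·5 = 118
Moonlight: 2·5 + 6·3 + 9·3 + 9·4 + 9·3 + 6·2 + 7·4 = 158
Whiplash: 2·4 + 6·5 + 9·4 + 9·2 + 9·0 + 6·1 + 7·3 = 119
Her has the highest Borda score (170).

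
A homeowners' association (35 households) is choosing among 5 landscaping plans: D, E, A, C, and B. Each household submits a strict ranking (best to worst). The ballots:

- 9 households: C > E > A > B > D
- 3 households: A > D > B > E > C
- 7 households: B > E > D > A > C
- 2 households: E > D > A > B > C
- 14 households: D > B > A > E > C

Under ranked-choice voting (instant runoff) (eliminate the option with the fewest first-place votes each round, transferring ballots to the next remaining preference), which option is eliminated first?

E

Round 1: D 14, E 2, A 3, C 9, B 7. Eliminate E.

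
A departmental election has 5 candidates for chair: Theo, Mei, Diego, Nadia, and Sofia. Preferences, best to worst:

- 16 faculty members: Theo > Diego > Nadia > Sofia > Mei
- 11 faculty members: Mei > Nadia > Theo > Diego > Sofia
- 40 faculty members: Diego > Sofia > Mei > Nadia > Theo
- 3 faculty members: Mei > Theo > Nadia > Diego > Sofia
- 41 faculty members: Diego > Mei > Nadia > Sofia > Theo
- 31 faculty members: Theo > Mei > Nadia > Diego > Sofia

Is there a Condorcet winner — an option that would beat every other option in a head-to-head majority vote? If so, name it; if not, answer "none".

Diego

Diego vs Theo: 81–61 for Diego.
Diego vs Mei: 97–45 for Diego.
Diego vs Nadia: 97–45 for Diego.
Diego vs Sofia: 142–0 for Diego.
Diego beats every other option head-to-head.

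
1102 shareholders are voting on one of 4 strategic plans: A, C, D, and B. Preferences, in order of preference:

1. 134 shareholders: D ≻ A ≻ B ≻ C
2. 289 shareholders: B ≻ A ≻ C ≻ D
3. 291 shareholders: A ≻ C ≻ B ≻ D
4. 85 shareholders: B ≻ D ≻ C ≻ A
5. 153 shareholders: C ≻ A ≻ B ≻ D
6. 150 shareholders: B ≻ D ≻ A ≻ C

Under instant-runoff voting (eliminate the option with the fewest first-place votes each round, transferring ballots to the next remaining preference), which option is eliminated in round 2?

C

Round 1: A 291, C 153, D 134, B 524. Eliminate D.
Round 2: A 425, C 153, B 524. Eliminate C.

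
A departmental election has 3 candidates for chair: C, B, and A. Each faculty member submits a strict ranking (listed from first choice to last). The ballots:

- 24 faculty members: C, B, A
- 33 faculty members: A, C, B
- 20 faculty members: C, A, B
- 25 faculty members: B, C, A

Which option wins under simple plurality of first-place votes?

First-place votes: C 44, B 25, A 33.
C has the most first-place votes.

C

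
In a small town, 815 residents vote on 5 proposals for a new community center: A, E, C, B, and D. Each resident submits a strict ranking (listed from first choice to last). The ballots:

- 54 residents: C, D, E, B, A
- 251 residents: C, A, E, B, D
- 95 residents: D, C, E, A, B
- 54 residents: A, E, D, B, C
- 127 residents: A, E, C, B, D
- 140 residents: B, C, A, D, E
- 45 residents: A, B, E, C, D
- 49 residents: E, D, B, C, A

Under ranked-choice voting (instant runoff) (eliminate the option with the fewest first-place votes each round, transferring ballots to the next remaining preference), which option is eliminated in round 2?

Round 1: A 226, E 49, C 305, B 140, D 95. Eliminate E.
Round 2: A 226, C 305, B 140, D 144. Eliminate B.

B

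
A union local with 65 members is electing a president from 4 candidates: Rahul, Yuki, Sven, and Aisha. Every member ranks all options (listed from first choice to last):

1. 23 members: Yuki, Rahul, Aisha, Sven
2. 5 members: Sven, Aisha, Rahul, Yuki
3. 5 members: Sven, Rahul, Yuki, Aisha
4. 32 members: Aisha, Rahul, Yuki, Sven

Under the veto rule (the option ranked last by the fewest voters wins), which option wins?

Last-place votes: Rahul 0, Yuki 5, Sven 55, Aisha 5.
Rahul is ranked last by the fewest voters, so Rahul wins.

Rahul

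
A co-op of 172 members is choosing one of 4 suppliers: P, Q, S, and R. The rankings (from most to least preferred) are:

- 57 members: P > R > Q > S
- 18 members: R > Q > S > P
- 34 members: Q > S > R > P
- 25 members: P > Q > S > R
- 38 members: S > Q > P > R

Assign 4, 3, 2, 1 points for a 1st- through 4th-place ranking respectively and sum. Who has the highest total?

P: 57·4 + 18·1 + 34·1 + 25·4 + 38·2 = 456
Q: 57·2 + 18·3 + 34·4 + 25·3 + 38·3 = 493
S: 57·1 + 18·2 + 34·3 + 25·2 + 38·4 = 397
R: 57·3 + 18·4 + 34·2 + 25·1 + 38·1 = 374
Q has the highest Borda score (493).

Q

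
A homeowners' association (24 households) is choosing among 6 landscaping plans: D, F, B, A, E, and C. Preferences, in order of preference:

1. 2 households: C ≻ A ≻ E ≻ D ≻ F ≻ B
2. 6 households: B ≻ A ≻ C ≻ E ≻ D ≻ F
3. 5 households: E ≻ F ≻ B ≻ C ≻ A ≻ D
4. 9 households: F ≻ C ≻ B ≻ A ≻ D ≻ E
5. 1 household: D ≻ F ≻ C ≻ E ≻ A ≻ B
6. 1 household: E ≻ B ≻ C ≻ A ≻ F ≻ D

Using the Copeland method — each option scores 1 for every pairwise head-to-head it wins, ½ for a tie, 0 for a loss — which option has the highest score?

D: loses to F, B, A, E, and C → score 0.
F: beats D, B, A, and C; loses to E → score 4.
B: beats D, A, and E; ties C; loses to F → score 3.5.
A: beats D and E; loses to F, B, and C → score 2.
E: beats D and F; loses to B, A, and C → score 2.
C: beats D, A, and E; ties B; loses to F → score 3.5.
F has the best pairwise record.

F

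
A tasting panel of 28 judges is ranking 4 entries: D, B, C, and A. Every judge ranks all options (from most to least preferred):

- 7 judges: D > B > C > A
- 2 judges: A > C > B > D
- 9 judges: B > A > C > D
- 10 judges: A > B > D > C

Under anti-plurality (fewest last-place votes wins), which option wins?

Last-place votes: D 11, B 0, C 10, A 7.
B is ranked last by the fewest voters, so B wins.

B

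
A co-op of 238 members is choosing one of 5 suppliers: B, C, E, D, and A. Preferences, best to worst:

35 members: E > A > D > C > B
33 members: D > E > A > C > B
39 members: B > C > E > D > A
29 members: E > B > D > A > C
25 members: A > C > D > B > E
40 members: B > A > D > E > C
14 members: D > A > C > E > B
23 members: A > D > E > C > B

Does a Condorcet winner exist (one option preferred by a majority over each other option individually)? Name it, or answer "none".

none

Checking pairwise contests:
C beats B 130–108.
E beats C 160–78.
D beats E 135–103.
A beats D 123–115.
E beats A 136–102.
Every option loses at least one head-to-head, so there is no Condorcet winner.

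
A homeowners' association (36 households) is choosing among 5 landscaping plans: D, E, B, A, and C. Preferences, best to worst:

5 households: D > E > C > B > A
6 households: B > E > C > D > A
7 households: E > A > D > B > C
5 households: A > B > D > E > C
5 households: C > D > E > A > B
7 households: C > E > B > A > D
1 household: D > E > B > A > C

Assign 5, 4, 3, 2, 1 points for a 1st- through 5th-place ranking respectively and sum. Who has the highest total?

E

D: 5·5 + 6·2 + 7·3 + 5·3 + 5·4 + 7·1 + 1·5 = 105
E: 5·4 + 6·4 + 7·5 + 5·2 + 5·3 + 7·4 + 1·4 = 136
B: 5·2 + 6·5 + 7·2 + 5·4 + 5·1 + 7·3 + 1·3 = 103
A: 5·1 + 6·1 + 7·4 + 5·5 + 5·2 + 7·2 + 1·2 = 90
C: 5·3 + 6·3 + 7·1 + 5·1 + 5·5 + 7·5 + 1·1 = 106
E has the highest Borda score (136).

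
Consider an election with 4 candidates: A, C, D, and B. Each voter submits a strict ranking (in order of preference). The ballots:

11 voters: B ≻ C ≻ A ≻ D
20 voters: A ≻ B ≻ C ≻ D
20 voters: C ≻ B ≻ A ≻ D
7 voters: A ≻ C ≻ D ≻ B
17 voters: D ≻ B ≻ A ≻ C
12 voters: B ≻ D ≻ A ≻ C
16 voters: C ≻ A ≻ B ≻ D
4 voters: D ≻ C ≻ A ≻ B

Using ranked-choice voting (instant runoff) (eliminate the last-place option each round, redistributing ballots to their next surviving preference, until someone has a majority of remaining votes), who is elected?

B

Round 1: A 27, C 36, D 21, B 23. Eliminate D.
Round 2: A 27, C 40, B 40. Eliminate A.
Round 3: C 47, B 60. B has a majority.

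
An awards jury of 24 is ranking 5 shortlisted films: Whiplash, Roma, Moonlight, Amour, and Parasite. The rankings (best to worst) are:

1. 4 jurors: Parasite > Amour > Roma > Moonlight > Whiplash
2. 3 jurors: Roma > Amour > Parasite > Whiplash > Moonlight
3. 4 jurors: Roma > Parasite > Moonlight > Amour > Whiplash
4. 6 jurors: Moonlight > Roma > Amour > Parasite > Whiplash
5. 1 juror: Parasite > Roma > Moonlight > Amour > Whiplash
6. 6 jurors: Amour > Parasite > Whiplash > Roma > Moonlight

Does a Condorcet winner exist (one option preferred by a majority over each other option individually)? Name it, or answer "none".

Roma vs Whiplash: 18–6 for Roma.
Roma vs Moonlight: 18–6 for Roma.
Roma vs Amour: 14–10 for Roma.
Roma vs Parasite: 13–11 for Roma.
Roma beats every other option head-to-head.

Roma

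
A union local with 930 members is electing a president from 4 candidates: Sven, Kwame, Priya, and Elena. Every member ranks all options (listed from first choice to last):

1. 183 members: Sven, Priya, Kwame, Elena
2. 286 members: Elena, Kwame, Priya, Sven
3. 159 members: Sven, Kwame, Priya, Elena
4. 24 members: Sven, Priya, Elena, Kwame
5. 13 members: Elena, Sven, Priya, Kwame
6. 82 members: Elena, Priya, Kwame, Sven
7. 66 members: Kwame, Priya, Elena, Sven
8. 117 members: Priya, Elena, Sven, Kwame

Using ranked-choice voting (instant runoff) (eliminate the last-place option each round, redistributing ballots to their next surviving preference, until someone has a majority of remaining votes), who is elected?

Round 1: Sven 366, Kwame 66, Priya 117, Elena 381. Eliminate Kwame.
Round 2: Sven 366, Priya 183, Elena 381. Eliminate Priya.
Round 3: Sven 366, Elena 564. Elena has a majority.

Elena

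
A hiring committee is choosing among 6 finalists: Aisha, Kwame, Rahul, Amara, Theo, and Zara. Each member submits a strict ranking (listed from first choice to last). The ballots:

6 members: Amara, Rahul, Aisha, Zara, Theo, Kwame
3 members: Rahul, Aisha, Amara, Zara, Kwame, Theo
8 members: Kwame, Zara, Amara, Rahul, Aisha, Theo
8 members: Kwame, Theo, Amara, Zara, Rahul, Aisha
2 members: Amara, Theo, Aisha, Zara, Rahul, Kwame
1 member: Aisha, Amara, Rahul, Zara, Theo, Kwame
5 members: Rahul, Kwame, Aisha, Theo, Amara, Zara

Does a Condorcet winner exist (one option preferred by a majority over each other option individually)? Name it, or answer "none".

Checking pairwise contests:
Kwame beats Aisha 21–12.
Rahul beats Kwame 17–16.
Amara beats Rahul 25–8.
Kwame beats Amara 21–12.
Aisha beats Theo 23–10.
Aisha beats Zara 17–16.
Every option loses at least one head-to-head, so there is no Condorcet winner.

none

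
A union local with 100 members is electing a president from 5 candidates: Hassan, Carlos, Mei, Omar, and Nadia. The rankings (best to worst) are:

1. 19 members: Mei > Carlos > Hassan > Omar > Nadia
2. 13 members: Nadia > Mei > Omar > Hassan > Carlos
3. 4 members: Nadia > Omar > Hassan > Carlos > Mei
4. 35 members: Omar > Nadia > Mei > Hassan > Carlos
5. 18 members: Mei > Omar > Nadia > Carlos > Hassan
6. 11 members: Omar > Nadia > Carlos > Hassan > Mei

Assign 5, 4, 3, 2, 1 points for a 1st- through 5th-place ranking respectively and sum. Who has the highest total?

Hassan: 19·3 + 13·2 + 4·3 + 35·2 + 18·1 + 11·2 = 205
Carlos: 19·4 + 13·1 + 4·2 + 35·1 + 18·2 + 11·3 = 201
Mei: 19·5 + 13·4 + 4·1 + 35·3 + 18·5 + 11·1 = 357
Omar: 19·2 + 13·3 + 4·4 + 35·5 + 18·4 + 11·5 = 395
Nadia: 19·1 + 13·5 + 4·5 + 35·4 + 18·3 + 11·4 = 342
Omar has the highest Borda score (395).

Omar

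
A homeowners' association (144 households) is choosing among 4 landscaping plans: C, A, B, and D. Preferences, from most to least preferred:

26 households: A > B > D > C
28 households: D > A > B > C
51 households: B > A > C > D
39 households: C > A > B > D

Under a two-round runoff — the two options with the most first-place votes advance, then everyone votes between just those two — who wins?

Round 1 first-place votes: C 39, A 26, B 51, D 28.
B and C advance.
Runoff: B is preferred to C by 105 voters; C by 39.
B wins the runoff.

B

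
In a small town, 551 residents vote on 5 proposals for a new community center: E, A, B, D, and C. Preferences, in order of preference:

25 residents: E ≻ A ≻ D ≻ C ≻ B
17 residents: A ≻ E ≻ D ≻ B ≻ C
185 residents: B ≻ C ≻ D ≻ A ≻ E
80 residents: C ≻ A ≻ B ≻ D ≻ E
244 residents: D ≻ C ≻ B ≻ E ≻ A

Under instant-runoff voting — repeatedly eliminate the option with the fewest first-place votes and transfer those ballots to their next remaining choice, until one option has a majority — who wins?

D

Round 1: E 25, A 17, B 185, D 244, C 80. Eliminate A.
Round 2: E 42, B 185, D 244, C 80. Eliminate E.
Round 3: B 185, D 286, C 80. D has a majority.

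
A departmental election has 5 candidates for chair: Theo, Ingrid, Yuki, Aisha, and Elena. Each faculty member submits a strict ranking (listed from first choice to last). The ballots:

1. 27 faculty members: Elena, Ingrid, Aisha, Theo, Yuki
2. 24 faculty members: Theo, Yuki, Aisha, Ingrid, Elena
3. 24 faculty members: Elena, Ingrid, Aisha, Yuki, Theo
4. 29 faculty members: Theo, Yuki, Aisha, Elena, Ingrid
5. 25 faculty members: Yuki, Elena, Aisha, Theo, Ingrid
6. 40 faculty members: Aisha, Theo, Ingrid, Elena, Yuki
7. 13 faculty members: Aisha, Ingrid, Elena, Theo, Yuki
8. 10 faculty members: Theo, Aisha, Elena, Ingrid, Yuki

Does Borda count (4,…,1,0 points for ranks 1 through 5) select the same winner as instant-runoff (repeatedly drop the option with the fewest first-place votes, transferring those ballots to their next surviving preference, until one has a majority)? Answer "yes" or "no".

no

Borda — scores: Theo 437, Ingrid 306, Yuki 283, Aisha 500, Elena 394. Winner: Aisha.
Instant-runoff — R1 Theo 63, Ingrid 0, Yuki 25, Aisha 53, Elena 51 (Ingrid out); R2 Theo 63, Yuki 25, Aisha 53, Elena 51 (Yuki out); R3 Theo 63, Aisha 53, Elena 76 (Aisha out); R4 Theo 103, Elena 89 (Theo winner). Winner: Theo.
The two methods disagree.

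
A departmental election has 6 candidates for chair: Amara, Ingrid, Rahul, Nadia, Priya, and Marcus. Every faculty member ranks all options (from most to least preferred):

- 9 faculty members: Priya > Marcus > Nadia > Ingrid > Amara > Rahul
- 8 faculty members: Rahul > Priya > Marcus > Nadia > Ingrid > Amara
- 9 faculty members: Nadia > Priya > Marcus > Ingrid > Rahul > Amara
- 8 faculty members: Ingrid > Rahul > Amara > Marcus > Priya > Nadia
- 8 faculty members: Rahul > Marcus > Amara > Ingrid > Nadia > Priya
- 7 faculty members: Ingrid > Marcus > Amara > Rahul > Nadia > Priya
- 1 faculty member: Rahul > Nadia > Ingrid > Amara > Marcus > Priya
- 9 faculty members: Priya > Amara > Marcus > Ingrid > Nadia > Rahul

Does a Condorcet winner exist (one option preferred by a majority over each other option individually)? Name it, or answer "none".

none

Checking pairwise contests:
Ingrid beats Amara 42–17.
Priya beats Ingrid 35–24.
Ingrid beats Rahul 42–17.
Amara beats Nadia 32–27.
Rahul beats Priya 32–27.
Priya beats Marcus 35–24.
Every option loses at least one head-to-head, so there is no Condorcet winner.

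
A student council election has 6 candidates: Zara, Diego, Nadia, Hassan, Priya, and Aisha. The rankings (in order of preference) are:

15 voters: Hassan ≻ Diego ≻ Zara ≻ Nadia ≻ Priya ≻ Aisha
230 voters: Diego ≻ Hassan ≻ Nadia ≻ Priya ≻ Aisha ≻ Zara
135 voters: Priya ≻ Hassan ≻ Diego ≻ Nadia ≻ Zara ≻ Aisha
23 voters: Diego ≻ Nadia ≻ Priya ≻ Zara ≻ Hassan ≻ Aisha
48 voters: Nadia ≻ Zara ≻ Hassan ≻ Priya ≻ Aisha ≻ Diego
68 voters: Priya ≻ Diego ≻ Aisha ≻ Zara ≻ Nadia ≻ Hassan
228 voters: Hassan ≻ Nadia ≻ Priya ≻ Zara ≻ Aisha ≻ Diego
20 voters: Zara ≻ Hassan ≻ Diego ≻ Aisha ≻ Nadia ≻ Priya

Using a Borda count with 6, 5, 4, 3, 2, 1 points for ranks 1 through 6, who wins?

Hassan

Zara: 15·4 + 230·1 + 135·2 + 23·3 + 48·5 + 68·3 + 228·3 + 20·6 = 1877
Diego: 15·5 + 230·6 + 135·4 + 23·6 + 48·1 + 68·5 + 228·1 + 20·4 = 2829
Nadia: 15·3 + 230·4 + 135·3 + 23·5 + 48·6 + 68·2 + 228·5 + 20·2 = 3089
Hassan: 15·6 + 230·5 + 135·5 + 23·2 + 48·4 + 68·1 + 228·6 + 20·5 = 3689
Priya: 15·2 + 230·3 + 135·6 + 23·4 + 48·3 + 68·6 + 228·4 + 20·1 = 3106
Aisha: 15·1 + 230·2 + 135·1 + 23·1 + 48·2 + 68·4 + 228·2 + 20·3 = 1517
Hassan has the highest Borda score (3689).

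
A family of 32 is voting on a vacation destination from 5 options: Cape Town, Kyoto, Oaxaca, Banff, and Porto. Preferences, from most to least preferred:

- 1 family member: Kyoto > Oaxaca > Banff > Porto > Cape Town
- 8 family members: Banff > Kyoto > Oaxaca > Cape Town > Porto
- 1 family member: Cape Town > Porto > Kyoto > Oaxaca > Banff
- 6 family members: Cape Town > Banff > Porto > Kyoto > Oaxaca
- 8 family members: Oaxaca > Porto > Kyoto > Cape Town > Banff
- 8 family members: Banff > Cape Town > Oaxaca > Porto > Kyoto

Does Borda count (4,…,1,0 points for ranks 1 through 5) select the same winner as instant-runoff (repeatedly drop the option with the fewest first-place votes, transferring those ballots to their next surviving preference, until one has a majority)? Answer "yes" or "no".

Borda — scores: Cape Town 68, Kyoto 52, Oaxaca 68, Banff 84, Porto 48. Winner: Banff.
Instant-runoff — R1 Cape Town 7, Kyoto 1, Oaxaca 8, Banff 16, Porto 0 (Porto out); R2 Cape Town 7, Kyoto 1, Oaxaca 8, Banff 16 (Kyoto out); R3 Cape Town 7, Oaxaca 9, Banff 16 (Cape Town out); R4 Oaxaca 10, Banff 22 (Banff winner). Winner: Banff.
The two methods agree.

yes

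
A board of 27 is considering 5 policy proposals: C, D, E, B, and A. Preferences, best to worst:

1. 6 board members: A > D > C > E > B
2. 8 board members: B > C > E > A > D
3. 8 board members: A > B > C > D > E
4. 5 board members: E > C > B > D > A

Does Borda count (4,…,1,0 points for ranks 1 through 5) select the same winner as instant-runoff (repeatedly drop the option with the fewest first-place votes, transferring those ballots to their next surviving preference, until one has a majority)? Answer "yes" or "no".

no

Borda — scores: C 67, D 31, E 42, B 66, A 64. Winner: C.
Instant-runoff — R1 C 0, D 0, E 5, B 8, A 14 (A winner). Winner: A.
The two methods disagree.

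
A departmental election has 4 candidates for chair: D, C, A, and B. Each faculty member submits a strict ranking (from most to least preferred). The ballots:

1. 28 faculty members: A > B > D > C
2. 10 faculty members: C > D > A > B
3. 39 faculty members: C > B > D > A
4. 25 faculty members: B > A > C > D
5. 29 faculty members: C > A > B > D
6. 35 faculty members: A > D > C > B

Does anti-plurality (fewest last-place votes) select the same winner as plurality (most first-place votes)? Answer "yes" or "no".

Anti-plurality — last-place votes: D 54, C 28, A 39, B 45. Winner: C.
Plurality — first-place votes: D 0, C 78, A 63, B 25. Winner: C.
The two methods agree.

yes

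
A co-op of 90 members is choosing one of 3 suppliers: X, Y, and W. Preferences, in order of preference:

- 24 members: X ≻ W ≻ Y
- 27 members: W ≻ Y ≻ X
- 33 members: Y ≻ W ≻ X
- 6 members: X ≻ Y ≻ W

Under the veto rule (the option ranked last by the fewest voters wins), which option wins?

Last-place votes: X 60, Y 24, W 6.
W is ranked last by the fewest voters, so W wins.

W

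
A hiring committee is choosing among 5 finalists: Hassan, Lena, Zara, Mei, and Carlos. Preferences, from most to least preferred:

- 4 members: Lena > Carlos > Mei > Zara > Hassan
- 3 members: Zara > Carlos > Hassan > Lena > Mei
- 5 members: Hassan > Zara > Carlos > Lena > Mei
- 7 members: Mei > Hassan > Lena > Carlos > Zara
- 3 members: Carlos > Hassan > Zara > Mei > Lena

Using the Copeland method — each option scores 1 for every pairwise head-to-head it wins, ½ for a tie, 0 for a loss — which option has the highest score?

Hassan

Hassan: beats Lena, Zara, and Carlos; ties Mei → score 3.5.
Lena: beats Mei; ties Zara and Carlos; loses to Hassan → score 2.
Zara: ties Lena and Mei; loses to Hassan and Carlos → score 1.
Mei: ties Hassan and Zara; loses to Lena and Carlos → score 1.
Carlos: beats Zara and Mei; ties Lena; loses to Hassan → score 2.5.
Hassan has the best pairwise record.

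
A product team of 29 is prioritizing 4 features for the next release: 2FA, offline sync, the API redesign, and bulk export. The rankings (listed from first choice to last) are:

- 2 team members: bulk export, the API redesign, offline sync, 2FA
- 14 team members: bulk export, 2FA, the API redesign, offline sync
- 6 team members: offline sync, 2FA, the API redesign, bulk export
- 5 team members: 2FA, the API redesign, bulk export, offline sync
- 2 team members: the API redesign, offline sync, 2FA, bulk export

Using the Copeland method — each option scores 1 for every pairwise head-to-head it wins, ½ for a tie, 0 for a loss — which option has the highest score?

bulk export

2FA: beats offline sync and the API redesign; loses to bulk export → score 2.
offline sync: loses to 2FA, the API redesign, and bulk export → score 0.
the API redesign: beats offline sync; loses to 2FA and bulk export → score 1.
bulk export: beats 2FA, offline sync, and the API redesign → score 3.
bulk export has the best pairwise record.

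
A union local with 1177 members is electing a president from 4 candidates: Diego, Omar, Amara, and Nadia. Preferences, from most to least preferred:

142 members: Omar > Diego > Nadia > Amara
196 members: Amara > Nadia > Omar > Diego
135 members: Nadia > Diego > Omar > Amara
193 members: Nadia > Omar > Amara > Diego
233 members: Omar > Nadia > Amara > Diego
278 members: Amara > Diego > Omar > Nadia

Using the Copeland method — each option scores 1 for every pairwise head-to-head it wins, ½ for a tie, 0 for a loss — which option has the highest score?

Diego: loses to Omar, Amara, and Nadia → score 0.
Omar: beats Diego, Amara, and Nadia → score 3.
Amara: beats Diego; loses to Omar and Nadia → score 1.
Nadia: beats Diego and Amara; loses to Omar → score 2.
Omar has the best pairwise record.

Omar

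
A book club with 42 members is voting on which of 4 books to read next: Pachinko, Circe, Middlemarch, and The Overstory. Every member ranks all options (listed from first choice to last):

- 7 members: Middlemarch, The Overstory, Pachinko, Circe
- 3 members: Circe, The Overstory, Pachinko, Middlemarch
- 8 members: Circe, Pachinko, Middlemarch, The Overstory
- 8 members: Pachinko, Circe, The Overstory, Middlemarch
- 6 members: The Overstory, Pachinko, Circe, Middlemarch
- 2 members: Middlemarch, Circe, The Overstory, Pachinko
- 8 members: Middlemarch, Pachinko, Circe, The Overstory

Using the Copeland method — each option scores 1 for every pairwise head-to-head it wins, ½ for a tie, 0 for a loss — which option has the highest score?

Pachinko

Pachinko: beats Circe, Middlemarch, and The Overstory → score 3.
Circe: beats Middlemarch and The Overstory; loses to Pachinko → score 2.
Middlemarch: beats The Overstory; loses to Pachinko and Circe → score 1.
The Overstory: loses to Pachinko, Circe, and Middlemarch → score 0.
Pachinko has the best pairwise record.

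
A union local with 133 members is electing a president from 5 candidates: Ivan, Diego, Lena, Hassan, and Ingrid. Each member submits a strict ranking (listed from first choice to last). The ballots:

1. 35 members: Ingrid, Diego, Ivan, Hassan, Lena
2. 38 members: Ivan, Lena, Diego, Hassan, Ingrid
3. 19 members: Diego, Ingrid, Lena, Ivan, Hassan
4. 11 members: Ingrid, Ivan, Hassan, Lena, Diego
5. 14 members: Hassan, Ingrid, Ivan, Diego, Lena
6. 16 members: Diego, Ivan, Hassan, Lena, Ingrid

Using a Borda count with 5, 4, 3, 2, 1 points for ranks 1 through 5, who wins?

Ivan

Ivan: 35·3 + 38·5 + 19·2 + 11·4 + 14·3 + 16·4 = 483
Diego: 35·4 + 38·3 + 19·5 + 11·1 + 14·2 + 16·5 = 468
Lena: 35·1 + 38·4 + 19·3 + 11·2 + 14·1 + 16·2 = 312
Hassan: 35·2 + 38·2 + 19·1 + 11·3 + 14·5 + 16·3 = 316
Ingrid: 35·5 + 38·1 + 19·4 + 11·5 + 14·4 + 16·1 = 416
Ivan has the highest Borda score (483).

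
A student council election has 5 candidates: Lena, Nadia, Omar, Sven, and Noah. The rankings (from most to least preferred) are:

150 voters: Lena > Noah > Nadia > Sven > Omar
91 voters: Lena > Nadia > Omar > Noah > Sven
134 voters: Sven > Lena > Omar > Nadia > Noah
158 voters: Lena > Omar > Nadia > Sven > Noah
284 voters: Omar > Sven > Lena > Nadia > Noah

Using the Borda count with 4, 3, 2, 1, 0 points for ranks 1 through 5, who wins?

Lena: 150·4 + 91·4 + 134·3 + 158·4 + 284·2 = 2566
Nadia: 150·2 + 91·3 + 134·1 + 158·2 + 284·1 = 1307
Omar: 150·0 + 91·2 + 134·2 + 158·3 + 284·4 = 2060
Sven: 150·1 + 91·0 + 134·4 + 158·1 + 284·3 = 1696
Noah: 150·3 + 91·1 + 134·0 + 158·0 + 284·0 = 541
Lena has the highest Borda score (2566).

Lena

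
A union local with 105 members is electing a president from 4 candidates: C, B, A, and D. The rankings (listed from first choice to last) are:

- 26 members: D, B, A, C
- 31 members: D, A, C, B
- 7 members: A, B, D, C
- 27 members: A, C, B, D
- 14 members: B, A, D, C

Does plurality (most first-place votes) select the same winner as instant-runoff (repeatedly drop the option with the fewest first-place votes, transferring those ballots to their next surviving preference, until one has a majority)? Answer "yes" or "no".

Plurality — first-place votes: C 0, B 14, A 34, D 57. Winner: D.
Instant-runoff — R1 C 0, B 14, A 34, D 57 (D winner). Winner: D.
The two methods agree.

yes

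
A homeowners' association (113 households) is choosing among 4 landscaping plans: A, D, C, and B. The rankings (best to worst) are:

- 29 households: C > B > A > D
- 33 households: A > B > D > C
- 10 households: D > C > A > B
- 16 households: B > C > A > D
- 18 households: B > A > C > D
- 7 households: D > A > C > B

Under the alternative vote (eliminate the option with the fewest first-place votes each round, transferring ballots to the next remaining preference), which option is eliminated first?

Round 1: A 33, D 17, C 29, B 34. Eliminate D.

D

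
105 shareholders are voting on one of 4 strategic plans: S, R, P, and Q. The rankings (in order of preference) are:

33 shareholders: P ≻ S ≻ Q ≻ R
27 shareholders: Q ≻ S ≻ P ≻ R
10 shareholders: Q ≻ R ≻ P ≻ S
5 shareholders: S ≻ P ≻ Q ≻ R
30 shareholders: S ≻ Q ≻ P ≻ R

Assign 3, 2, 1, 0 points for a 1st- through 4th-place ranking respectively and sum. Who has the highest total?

S

S: 33·2 + 27·2 + 10·0 + 5·3 + 30·3 = 225
R: 33·0 + 27·0 + 10·2 + 5·0 + 30·0 = 20
P: 33·3 + 27·1 + 10·1 + 5·2 + 30·1 = 176
Q: 33·1 + 27·3 + 10·3 + 5·1 + 30·2 = 209
S has the highest Borda score (225).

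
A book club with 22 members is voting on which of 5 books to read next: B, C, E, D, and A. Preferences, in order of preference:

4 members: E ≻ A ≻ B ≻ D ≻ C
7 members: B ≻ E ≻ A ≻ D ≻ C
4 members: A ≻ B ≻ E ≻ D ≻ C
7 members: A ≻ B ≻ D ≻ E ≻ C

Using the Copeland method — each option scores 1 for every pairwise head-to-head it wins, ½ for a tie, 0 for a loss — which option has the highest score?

B: beats C, E, and D; loses to A → score 3.
C: loses to B, E, D, and A → score 0.
E: beats C and D; ties A; loses to B → score 2.5.
D: beats C; loses to B, E, and A → score 1.
A: beats B, C, and D; ties E → score 3.5.
A has the best pairwise record.

A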